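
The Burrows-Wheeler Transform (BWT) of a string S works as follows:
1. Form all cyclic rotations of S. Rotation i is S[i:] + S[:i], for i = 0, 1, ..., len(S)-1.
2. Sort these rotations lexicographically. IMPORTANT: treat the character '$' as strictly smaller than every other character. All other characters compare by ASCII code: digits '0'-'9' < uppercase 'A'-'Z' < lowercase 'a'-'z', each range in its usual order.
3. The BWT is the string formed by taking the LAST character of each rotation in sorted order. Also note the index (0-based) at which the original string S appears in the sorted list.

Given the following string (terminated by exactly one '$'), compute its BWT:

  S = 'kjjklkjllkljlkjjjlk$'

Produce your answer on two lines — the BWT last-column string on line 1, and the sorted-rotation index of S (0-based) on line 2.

All 20 rotations (rotation i = S[i:]+S[:i]):
  rot[0] = kjjklkjllkljlkjjjlk$
  rot[1] = jjklkjllkljlkjjjlk$k
  rot[2] = jklkjllkljlkjjjlk$kj
  rot[3] = klkjllkljlkjjjlk$kjj
  rot[4] = lkjllkljlkjjjlk$kjjk
  rot[5] = kjllkljlkjjjlk$kjjkl
  rot[6] = jllkljlkjjjlk$kjjklk
  rot[7] = llkljlkjjjlk$kjjklkj
  rot[8] = lkljlkjjjlk$kjjklkjl
  rot[9] = kljlkjjjlk$kjjklkjll
  rot[10] = ljlkjjjlk$kjjklkjllk
  rot[11] = jlkjjjlk$kjjklkjllkl
  rot[12] = lkjjjlk$kjjklkjllklj
  rot[13] = kjjjlk$kjjklkjllkljl
  rot[14] = jjjlk$kjjklkjllkljlk
  rot[15] = jjlk$kjjklkjllkljlkj
  rot[16] = jlk$kjjklkjllkljlkjj
  rot[17] = lk$kjjklkjllkljlkjjj
  rot[18] = k$kjjklkjllkljlkjjjl
  rot[19] = $kjjklkjllkljlkjjjlk
Sorted (with $ < everything):
  sorted[0] = $kjjklkjllkljlkjjjlk  (last char: 'k')
  sorted[1] = jjjlk$kjjklkjllkljlk  (last char: 'k')
  sorted[2] = jjklkjllkljlkjjjlk$k  (last char: 'k')
  sorted[3] = jjlk$kjjklkjllkljlkj  (last char: 'j')
  sorted[4] = jklkjllkljlkjjjlk$kj  (last char: 'j')
  sorted[5] = jlk$kjjklkjllkljlkjj  (last char: 'j')
  sorted[6] = jlkjjjlk$kjjklkjllkl  (last char: 'l')
  sorted[7] = jllkljlkjjjlk$kjjklk  (last char: 'k')
  sorted[8] = k$kjjklkjllkljlkjjjl  (last char: 'l')
  sorted[9] = kjjjlk$kjjklkjllkljl  (last char: 'l')
  sorted[10] = kjjklkjllkljlkjjjlk$  (last char: '$')
  sorted[11] = kjllkljlkjjjlk$kjjkl  (last char: 'l')
  sorted[12] = kljlkjjjlk$kjjklkjll  (last char: 'l')
  sorted[13] = klkjllkljlkjjjlk$kjj  (last char: 'j')
  sorted[14] = ljlkjjjlk$kjjklkjllk  (last char: 'k')
  sorted[15] = lk$kjjklkjllkljlkjjj  (last char: 'j')
  sorted[16] = lkjjjlk$kjjklkjllklj  (last char: 'j')
  sorted[17] = lkjllkljlkjjjlk$kjjk  (last char: 'k')
  sorted[18] = lkljlkjjjlk$kjjklkjl  (last char: 'l')
  sorted[19] = llkljlkjjjlk$kjjklkj  (last char: 'j')
Last column: kkkjjjlkll$lljkjjklj
Original string S is at sorted index 10

Answer: kkkjjjlkll$lljkjjklj
10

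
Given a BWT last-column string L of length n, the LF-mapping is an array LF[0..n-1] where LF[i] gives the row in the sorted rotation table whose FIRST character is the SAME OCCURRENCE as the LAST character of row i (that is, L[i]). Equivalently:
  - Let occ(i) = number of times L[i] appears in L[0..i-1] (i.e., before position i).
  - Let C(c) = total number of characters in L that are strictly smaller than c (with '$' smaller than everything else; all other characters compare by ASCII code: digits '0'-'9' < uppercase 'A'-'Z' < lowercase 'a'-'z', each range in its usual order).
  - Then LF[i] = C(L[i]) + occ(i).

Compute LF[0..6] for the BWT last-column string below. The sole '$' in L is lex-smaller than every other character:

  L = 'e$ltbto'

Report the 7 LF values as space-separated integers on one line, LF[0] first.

Answer: 2 0 3 5 1 6 4

Derivation:
Char counts: '$':1, 'b':1, 'e':1, 'l':1, 'o':1, 't':2
C (first-col start): C('$')=0, C('b')=1, C('e')=2, C('l')=3, C('o')=4, C('t')=5
L[0]='e': occ=0, LF[0]=C('e')+0=2+0=2
L[1]='$': occ=0, LF[1]=C('$')+0=0+0=0
L[2]='l': occ=0, LF[2]=C('l')+0=3+0=3
L[3]='t': occ=0, LF[3]=C('t')+0=5+0=5
L[4]='b': occ=0, LF[4]=C('b')+0=1+0=1
L[5]='t': occ=1, LF[5]=C('t')+1=5+1=6
L[6]='o': occ=0, LF[6]=C('o')+0=4+0=4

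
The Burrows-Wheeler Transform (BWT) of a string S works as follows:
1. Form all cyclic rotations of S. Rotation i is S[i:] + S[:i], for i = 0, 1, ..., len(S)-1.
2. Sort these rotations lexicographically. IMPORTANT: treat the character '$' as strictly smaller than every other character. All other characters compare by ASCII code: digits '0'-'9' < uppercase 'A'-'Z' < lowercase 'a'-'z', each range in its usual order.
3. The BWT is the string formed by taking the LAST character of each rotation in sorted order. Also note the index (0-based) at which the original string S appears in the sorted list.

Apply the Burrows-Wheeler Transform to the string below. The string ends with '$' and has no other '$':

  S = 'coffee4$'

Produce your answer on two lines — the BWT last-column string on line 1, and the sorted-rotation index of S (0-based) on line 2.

Answer: 4e$effoc
2

Derivation:
All 8 rotations (rotation i = S[i:]+S[:i]):
  rot[0] = coffee4$
  rot[1] = offee4$c
  rot[2] = ffee4$co
  rot[3] = fee4$cof
  rot[4] = ee4$coff
  rot[5] = e4$coffe
  rot[6] = 4$coffee
  rot[7] = $coffee4
Sorted (with $ < everything):
  sorted[0] = $coffee4  (last char: '4')
  sorted[1] = 4$coffee  (last char: 'e')
  sorted[2] = coffee4$  (last char: '$')
  sorted[3] = e4$coffe  (last char: 'e')
  sorted[4] = ee4$coff  (last char: 'f')
  sorted[5] = fee4$cof  (last char: 'f')
  sorted[6] = ffee4$co  (last char: 'o')
  sorted[7] = offee4$c  (last char: 'c')
Last column: 4e$effoc
Original string S is at sorted index 2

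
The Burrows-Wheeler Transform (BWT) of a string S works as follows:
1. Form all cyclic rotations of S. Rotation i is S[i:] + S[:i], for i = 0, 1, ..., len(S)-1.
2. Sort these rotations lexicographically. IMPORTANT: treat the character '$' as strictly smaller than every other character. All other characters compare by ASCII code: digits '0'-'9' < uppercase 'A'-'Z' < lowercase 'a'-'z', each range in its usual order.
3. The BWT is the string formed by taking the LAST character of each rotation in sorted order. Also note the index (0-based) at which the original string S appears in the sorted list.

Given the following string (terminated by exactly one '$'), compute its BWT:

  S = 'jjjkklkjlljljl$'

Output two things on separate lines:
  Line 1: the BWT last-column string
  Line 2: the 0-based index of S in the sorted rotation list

All 15 rotations (rotation i = S[i:]+S[:i]):
  rot[0] = jjjkklkjlljljl$
  rot[1] = jjkklkjlljljl$j
  rot[2] = jkklkjlljljl$jj
  rot[3] = kklkjlljljl$jjj
  rot[4] = klkjlljljl$jjjk
  rot[5] = lkjlljljl$jjjkk
  rot[6] = kjlljljl$jjjkkl
  rot[7] = jlljljl$jjjkklk
  rot[8] = lljljl$jjjkklkj
  rot[9] = ljljl$jjjkklkjl
  rot[10] = jljl$jjjkklkjll
  rot[11] = ljl$jjjkklkjllj
  rot[12] = jl$jjjkklkjlljl
  rot[13] = l$jjjkklkjlljlj
  rot[14] = $jjjkklkjlljljl
Sorted (with $ < everything):
  sorted[0] = $jjjkklkjlljljl  (last char: 'l')
  sorted[1] = jjjkklkjlljljl$  (last char: '$')
  sorted[2] = jjkklkjlljljl$j  (last char: 'j')
  sorted[3] = jkklkjlljljl$jj  (last char: 'j')
  sorted[4] = jl$jjjkklkjlljl  (last char: 'l')
  sorted[5] = jljl$jjjkklkjll  (last char: 'l')
  sorted[6] = jlljljl$jjjkklk  (last char: 'k')
  sorted[7] = kjlljljl$jjjkkl  (last char: 'l')
  sorted[8] = kklkjlljljl$jjj  (last char: 'j')
  sorted[9] = klkjlljljl$jjjk  (last char: 'k')
  sorted[10] = l$jjjkklkjlljlj  (last char: 'j')
  sorted[11] = ljl$jjjkklkjllj  (last char: 'j')
  sorted[12] = ljljl$jjjkklkjl  (last char: 'l')
  sorted[13] = lkjlljljl$jjjkk  (last char: 'k')
  sorted[14] = lljljl$jjjkklkj  (last char: 'j')
Last column: l$jjllkljkjjlkj
Original string S is at sorted index 1

Answer: l$jjllkljkjjlkj
1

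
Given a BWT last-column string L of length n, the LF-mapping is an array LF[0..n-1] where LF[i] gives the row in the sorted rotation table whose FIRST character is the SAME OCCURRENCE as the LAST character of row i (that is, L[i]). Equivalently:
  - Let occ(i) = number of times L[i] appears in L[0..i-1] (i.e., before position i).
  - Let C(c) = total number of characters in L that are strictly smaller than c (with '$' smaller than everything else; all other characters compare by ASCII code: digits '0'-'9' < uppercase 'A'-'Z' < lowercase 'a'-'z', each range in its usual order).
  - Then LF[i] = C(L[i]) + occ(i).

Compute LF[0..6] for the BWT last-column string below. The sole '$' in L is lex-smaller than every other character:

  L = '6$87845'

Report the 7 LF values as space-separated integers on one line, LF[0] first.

Answer: 3 0 5 4 6 1 2

Derivation:
Char counts: '$':1, '4':1, '5':1, '6':1, '7':1, '8':2
C (first-col start): C('$')=0, C('4')=1, C('5')=2, C('6')=3, C('7')=4, C('8')=5
L[0]='6': occ=0, LF[0]=C('6')+0=3+0=3
L[1]='$': occ=0, LF[1]=C('$')+0=0+0=0
L[2]='8': occ=0, LF[2]=C('8')+0=5+0=5
L[3]='7': occ=0, LF[3]=C('7')+0=4+0=4
L[4]='8': occ=1, LF[4]=C('8')+1=5+1=6
L[5]='4': occ=0, LF[5]=C('4')+0=1+0=1
L[6]='5': occ=0, LF[6]=C('5')+0=2+0=2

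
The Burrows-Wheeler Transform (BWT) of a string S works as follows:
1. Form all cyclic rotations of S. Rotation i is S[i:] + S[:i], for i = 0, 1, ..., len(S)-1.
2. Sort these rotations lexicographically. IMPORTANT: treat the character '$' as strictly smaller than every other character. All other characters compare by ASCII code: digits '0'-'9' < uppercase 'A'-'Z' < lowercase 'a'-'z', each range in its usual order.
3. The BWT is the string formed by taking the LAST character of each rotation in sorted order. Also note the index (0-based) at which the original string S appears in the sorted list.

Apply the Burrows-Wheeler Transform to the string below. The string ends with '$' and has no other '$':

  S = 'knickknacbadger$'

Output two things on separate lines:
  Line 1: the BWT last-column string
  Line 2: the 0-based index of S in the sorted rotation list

Answer: rnbcaiagdnck$kke
12

Derivation:
All 16 rotations (rotation i = S[i:]+S[:i]):
  rot[0] = knickknacbadger$
  rot[1] = nickknacbadger$k
  rot[2] = ickknacbadger$kn
  rot[3] = ckknacbadger$kni
  rot[4] = kknacbadger$knic
  rot[5] = knacbadger$knick
  rot[6] = nacbadger$knickk
  rot[7] = acbadger$knickkn
  rot[8] = cbadger$knickkna
  rot[9] = badger$knickknac
  rot[10] = adger$knickknacb
  rot[11] = dger$knickknacba
  rot[12] = ger$knickknacbad
  rot[13] = er$knickknacbadg
  rot[14] = r$knickknacbadge
  rot[15] = $knickknacbadger
Sorted (with $ < everything):
  sorted[0] = $knickknacbadger  (last char: 'r')
  sorted[1] = acbadger$knickkn  (last char: 'n')
  sorted[2] = adger$knickknacb  (last char: 'b')
  sorted[3] = badger$knickknac  (last char: 'c')
  sorted[4] = cbadger$knickkna  (last char: 'a')
  sorted[5] = ckknacbadger$kni  (last char: 'i')
  sorted[6] = dger$knickknacba  (last char: 'a')
  sorted[7] = er$knickknacbadg  (last char: 'g')
  sorted[8] = ger$knickknacbad  (last char: 'd')
  sorted[9] = ickknacbadger$kn  (last char: 'n')
  sorted[10] = kknacbadger$knic  (last char: 'c')
  sorted[11] = knacbadger$knick  (last char: 'k')
  sorted[12] = knickknacbadger$  (last char: '$')
  sorted[13] = nacbadger$knickk  (last char: 'k')
  sorted[14] = nickknacbadger$k  (last char: 'k')
  sorted[15] = r$knickknacbadge  (last char: 'e')
Last column: rnbcaiagdnck$kke
Original string S is at sorted index 12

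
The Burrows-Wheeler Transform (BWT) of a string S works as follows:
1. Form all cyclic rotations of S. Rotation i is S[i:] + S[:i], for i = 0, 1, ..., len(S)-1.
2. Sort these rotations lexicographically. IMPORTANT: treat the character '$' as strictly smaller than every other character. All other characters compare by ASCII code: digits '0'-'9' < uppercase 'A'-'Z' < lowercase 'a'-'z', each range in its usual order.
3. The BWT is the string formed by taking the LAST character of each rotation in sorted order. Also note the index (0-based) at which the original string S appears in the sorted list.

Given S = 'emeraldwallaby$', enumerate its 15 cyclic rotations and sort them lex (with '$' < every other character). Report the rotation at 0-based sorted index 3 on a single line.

Answer: allaby$emeraldw

Derivation:
All 15 rotations (rotation i = S[i:]+S[:i]):
  rot[0] = emeraldwallaby$
  rot[1] = meraldwallaby$e
  rot[2] = eraldwallaby$em
  rot[3] = raldwallaby$eme
  rot[4] = aldwallaby$emer
  rot[5] = ldwallaby$emera
  rot[6] = dwallaby$emeral
  rot[7] = wallaby$emerald
  rot[8] = allaby$emeraldw
  rot[9] = llaby$emeraldwa
  rot[10] = laby$emeraldwal
  rot[11] = aby$emeraldwall
  rot[12] = by$emeraldwalla
  rot[13] = y$emeraldwallab
  rot[14] = $emeraldwallaby
Sorted (with $ < everything):
  sorted[0] = $emeraldwallaby
  sorted[1] = aby$emeraldwall
  sorted[2] = aldwallaby$emer
  sorted[3] = allaby$emeraldw
  sorted[4] = by$emeraldwalla
  sorted[5] = dwallaby$emeral
  sorted[6] = emeraldwallaby$
  sorted[7] = eraldwallaby$em
  sorted[8] = laby$emeraldwal
  sorted[9] = ldwallaby$emera
  sorted[10] = llaby$emeraldwa
  sorted[11] = meraldwallaby$e
  sorted[12] = raldwallaby$eme
  sorted[13] = wallaby$emerald
  sorted[14] = y$emeraldwallab
sorted[3] = allaby$emeraldw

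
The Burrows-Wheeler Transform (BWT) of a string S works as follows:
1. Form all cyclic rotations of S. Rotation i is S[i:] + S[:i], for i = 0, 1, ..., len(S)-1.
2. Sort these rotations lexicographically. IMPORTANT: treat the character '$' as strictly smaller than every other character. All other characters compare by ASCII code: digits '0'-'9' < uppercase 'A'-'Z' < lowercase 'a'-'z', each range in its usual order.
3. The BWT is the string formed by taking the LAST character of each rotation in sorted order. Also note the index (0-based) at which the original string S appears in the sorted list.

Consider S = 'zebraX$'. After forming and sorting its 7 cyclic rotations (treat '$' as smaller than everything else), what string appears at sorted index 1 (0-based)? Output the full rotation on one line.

All 7 rotations (rotation i = S[i:]+S[:i]):
  rot[0] = zebraX$
  rot[1] = ebraX$z
  rot[2] = braX$ze
  rot[3] = raX$zeb
  rot[4] = aX$zebr
  rot[5] = X$zebra
  rot[6] = $zebraX
Sorted (with $ < everything):
  sorted[0] = $zebraX
  sorted[1] = X$zebra
  sorted[2] = aX$zebr
  sorted[3] = braX$ze
  sorted[4] = ebraX$z
  sorted[5] = raX$zeb
  sorted[6] = zebraX$
sorted[1] = X$zebra

Answer: X$zebra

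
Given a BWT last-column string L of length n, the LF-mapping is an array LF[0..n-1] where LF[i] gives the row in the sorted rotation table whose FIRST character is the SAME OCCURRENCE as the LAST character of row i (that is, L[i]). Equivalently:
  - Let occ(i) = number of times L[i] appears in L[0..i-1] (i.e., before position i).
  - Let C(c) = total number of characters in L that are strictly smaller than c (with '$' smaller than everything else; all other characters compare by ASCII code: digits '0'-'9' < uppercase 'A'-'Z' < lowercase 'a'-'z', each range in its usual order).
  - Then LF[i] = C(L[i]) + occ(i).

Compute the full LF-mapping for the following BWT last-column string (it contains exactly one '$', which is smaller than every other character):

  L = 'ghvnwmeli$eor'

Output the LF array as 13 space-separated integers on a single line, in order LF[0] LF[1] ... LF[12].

Char counts: '$':1, 'e':2, 'g':1, 'h':1, 'i':1, 'l':1, 'm':1, 'n':1, 'o':1, 'r':1, 'v':1, 'w':1
C (first-col start): C('$')=0, C('e')=1, C('g')=3, C('h')=4, C('i')=5, C('l')=6, C('m')=7, C('n')=8, C('o')=9, C('r')=10, C('v')=11, C('w')=12
L[0]='g': occ=0, LF[0]=C('g')+0=3+0=3
L[1]='h': occ=0, LF[1]=C('h')+0=4+0=4
L[2]='v': occ=0, LF[2]=C('v')+0=11+0=11
L[3]='n': occ=0, LF[3]=C('n')+0=8+0=8
L[4]='w': occ=0, LF[4]=C('w')+0=12+0=12
L[5]='m': occ=0, LF[5]=C('m')+0=7+0=7
L[6]='e': occ=0, LF[6]=C('e')+0=1+0=1
L[7]='l': occ=0, LF[7]=C('l')+0=6+0=6
L[8]='i': occ=0, LF[8]=C('i')+0=5+0=5
L[9]='$': occ=0, LF[9]=C('$')+0=0+0=0
L[10]='e': occ=1, LF[10]=C('e')+1=1+1=2
L[11]='o': occ=0, LF[11]=C('o')+0=9+0=9
L[12]='r': occ=0, LF[12]=C('r')+0=10+0=10

Answer: 3 4 11 8 12 7 1 6 5 0 2 9 10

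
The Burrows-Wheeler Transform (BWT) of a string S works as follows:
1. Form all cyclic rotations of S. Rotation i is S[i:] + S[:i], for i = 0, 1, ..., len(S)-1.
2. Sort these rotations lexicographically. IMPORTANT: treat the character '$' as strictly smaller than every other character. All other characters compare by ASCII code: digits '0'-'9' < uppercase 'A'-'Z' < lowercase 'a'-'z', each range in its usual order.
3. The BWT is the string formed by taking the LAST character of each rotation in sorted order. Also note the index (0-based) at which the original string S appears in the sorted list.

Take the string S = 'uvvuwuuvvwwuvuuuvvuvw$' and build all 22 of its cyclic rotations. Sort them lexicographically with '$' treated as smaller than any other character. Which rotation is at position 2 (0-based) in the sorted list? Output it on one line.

Answer: uuvvuvw$uvvuwuuvvwwuvu

Derivation:
All 22 rotations (rotation i = S[i:]+S[:i]):
  rot[0] = uvvuwuuvvwwuvuuuvvuvw$
  rot[1] = vvuwuuvvwwuvuuuvvuvw$u
  rot[2] = vuwuuvvwwuvuuuvvuvw$uv
  rot[3] = uwuuvvwwuvuuuvvuvw$uvv
  rot[4] = wuuvvwwuvuuuvvuvw$uvvu
  rot[5] = uuvvwwuvuuuvvuvw$uvvuw
  rot[6] = uvvwwuvuuuvvuvw$uvvuwu
  rot[7] = vvwwuvuuuvvuvw$uvvuwuu
  rot[8] = vwwuvuuuvvuvw$uvvuwuuv
  rot[9] = wwuvuuuvvuvw$uvvuwuuvv
  rot[10] = wuvuuuvvuvw$uvvuwuuvvw
  rot[11] = uvuuuvvuvw$uvvuwuuvvww
  rot[12] = vuuuvvuvw$uvvuwuuvvwwu
  rot[13] = uuuvvuvw$uvvuwuuvvwwuv
  rot[14] = uuvvuvw$uvvuwuuvvwwuvu
  rot[15] = uvvuvw$uvvuwuuvvwwuvuu
  rot[16] = vvuvw$uvvuwuuvvwwuvuuu
  rot[17] = vuvw$uvvuwuuvvwwuvuuuv
  rot[18] = uvw$uvvuwuuvvwwuvuuuvv
  rot[19] = vw$uvvuwuuvvwwuvuuuvvu
  rot[20] = w$uvvuwuuvvwwuvuuuvvuv
  rot[21] = $uvvuwuuvvwwuvuuuvvuvw
Sorted (with $ < everything):
  sorted[0] = $uvvuwuuvvwwuvuuuvvuvw
  sorted[1] = uuuvvuvw$uvvuwuuvvwwuv
  sorted[2] = uuvvuvw$uvvuwuuvvwwuvu
  sorted[3] = uuvvwwuvuuuvvuvw$uvvuw
  sorted[4] = uvuuuvvuvw$uvvuwuuvvww
  sorted[5] = uvvuvw$uvvuwuuvvwwuvuu
  sorted[6] = uvvuwuuvvwwuvuuuvvuvw$
  sorted[7] = uvvwwuvuuuvvuvw$uvvuwu
  sorted[8] = uvw$uvvuwuuvvwwuvuuuvv
  sorted[9] = uwuuvvwwuvuuuvvuvw$uvv
  sorted[10] = vuuuvvuvw$uvvuwuuvvwwu
  sorted[11] = vuvw$uvvuwuuvvwwuvuuuv
  sorted[12] = vuwuuvvwwuvuuuvvuvw$uv
  sorted[13] = vvuvw$uvvuwuuvvwwuvuuu
  sorted[14] = vvuwuuvvwwuvuuuvvuvw$u
  sorted[15] = vvwwuvuuuvvuvw$uvvuwuu
  sorted[16] = vw$uvvuwuuvvwwuvuuuvvu
  sorted[17] = vwwuvuuuvvuvw$uvvuwuuv
  sorted[18] = w$uvvuwuuvvwwuvuuuvvuv
  sorted[19] = wuuvvwwuvuuuvvuvw$uvvu
  sorted[20] = wuvuuuvvuvw$uvvuwuuvvw
  sorted[21] = wwuvuuuvvuvw$uvvuwuuvv
sorted[2] = uuvvuvw$uvvuwuuvvwwuvu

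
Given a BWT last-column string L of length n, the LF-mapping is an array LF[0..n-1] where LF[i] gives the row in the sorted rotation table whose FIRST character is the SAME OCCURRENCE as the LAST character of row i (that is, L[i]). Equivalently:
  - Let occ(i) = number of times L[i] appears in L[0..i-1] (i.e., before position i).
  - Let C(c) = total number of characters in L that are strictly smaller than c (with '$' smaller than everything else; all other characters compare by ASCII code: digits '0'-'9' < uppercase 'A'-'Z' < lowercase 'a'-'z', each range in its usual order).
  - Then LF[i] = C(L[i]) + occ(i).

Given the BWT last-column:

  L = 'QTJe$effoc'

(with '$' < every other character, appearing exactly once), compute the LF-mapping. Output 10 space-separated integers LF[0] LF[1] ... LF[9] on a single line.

Char counts: '$':1, 'J':1, 'Q':1, 'T':1, 'c':1, 'e':2, 'f':2, 'o':1
C (first-col start): C('$')=0, C('J')=1, C('Q')=2, C('T')=3, C('c')=4, C('e')=5, C('f')=7, C('o')=9
L[0]='Q': occ=0, LF[0]=C('Q')+0=2+0=2
L[1]='T': occ=0, LF[1]=C('T')+0=3+0=3
L[2]='J': occ=0, LF[2]=C('J')+0=1+0=1
L[3]='e': occ=0, LF[3]=C('e')+0=5+0=5
L[4]='$': occ=0, LF[4]=C('$')+0=0+0=0
L[5]='e': occ=1, LF[5]=C('e')+1=5+1=6
L[6]='f': occ=0, LF[6]=C('f')+0=7+0=7
L[7]='f': occ=1, LF[7]=C('f')+1=7+1=8
L[8]='o': occ=0, LF[8]=C('o')+0=9+0=9
L[9]='c': occ=0, LF[9]=C('c')+0=4+0=4

Answer: 2 3 1 5 0 6 7 8 9 4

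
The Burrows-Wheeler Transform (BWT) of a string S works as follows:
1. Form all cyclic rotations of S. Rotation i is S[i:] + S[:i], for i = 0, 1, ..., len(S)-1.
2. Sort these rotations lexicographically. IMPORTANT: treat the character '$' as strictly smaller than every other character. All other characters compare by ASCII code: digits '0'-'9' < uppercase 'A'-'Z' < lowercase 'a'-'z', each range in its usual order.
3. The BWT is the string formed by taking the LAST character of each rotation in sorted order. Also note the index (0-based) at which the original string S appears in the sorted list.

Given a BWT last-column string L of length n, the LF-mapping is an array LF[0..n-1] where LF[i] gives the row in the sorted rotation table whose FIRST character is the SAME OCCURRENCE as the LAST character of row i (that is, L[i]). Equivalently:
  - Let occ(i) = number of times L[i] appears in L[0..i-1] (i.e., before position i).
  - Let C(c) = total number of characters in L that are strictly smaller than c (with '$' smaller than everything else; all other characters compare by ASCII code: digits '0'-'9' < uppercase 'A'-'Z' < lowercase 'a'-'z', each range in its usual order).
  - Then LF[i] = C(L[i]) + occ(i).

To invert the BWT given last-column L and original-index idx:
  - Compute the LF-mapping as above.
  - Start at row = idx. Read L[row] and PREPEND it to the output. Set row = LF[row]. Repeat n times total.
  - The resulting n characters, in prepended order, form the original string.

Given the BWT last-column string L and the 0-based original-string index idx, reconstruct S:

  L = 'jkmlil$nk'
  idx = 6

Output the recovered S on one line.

Answer: llkiknmj$

Derivation:
LF mapping: 2 3 7 5 1 6 0 8 4
Walk LF starting at row 6, prepending L[row]:
  step 1: row=6, L[6]='$', prepend. Next row=LF[6]=0
  step 2: row=0, L[0]='j', prepend. Next row=LF[0]=2
  step 3: row=2, L[2]='m', prepend. Next row=LF[2]=7
  step 4: row=7, L[7]='n', prepend. Next row=LF[7]=8
  step 5: row=8, L[8]='k', prepend. Next row=LF[8]=4
  step 6: row=4, L[4]='i', prepend. Next row=LF[4]=1
  step 7: row=1, L[1]='k', prepend. Next row=LF[1]=3
  step 8: row=3, L[3]='l', prepend. Next row=LF[3]=5
  step 9: row=5, L[5]='l', prepend. Next row=LF[5]=6
Reversed output: llkiknmj$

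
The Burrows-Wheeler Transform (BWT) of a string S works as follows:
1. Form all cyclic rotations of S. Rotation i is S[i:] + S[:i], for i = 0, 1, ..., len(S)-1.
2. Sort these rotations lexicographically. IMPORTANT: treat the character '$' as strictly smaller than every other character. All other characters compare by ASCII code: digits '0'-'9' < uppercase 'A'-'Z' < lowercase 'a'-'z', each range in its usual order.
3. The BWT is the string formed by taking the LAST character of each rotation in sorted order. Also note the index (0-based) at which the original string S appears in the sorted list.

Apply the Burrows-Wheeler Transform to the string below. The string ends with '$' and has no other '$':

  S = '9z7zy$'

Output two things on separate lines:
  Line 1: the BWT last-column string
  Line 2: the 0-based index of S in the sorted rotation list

All 6 rotations (rotation i = S[i:]+S[:i]):
  rot[0] = 9z7zy$
  rot[1] = z7zy$9
  rot[2] = 7zy$9z
  rot[3] = zy$9z7
  rot[4] = y$9z7z
  rot[5] = $9z7zy
Sorted (with $ < everything):
  sorted[0] = $9z7zy  (last char: 'y')
  sorted[1] = 7zy$9z  (last char: 'z')
  sorted[2] = 9z7zy$  (last char: '$')
  sorted[3] = y$9z7z  (last char: 'z')
  sorted[4] = z7zy$9  (last char: '9')
  sorted[5] = zy$9z7  (last char: '7')
Last column: yz$z97
Original string S is at sorted index 2

Answer: yz$z97
2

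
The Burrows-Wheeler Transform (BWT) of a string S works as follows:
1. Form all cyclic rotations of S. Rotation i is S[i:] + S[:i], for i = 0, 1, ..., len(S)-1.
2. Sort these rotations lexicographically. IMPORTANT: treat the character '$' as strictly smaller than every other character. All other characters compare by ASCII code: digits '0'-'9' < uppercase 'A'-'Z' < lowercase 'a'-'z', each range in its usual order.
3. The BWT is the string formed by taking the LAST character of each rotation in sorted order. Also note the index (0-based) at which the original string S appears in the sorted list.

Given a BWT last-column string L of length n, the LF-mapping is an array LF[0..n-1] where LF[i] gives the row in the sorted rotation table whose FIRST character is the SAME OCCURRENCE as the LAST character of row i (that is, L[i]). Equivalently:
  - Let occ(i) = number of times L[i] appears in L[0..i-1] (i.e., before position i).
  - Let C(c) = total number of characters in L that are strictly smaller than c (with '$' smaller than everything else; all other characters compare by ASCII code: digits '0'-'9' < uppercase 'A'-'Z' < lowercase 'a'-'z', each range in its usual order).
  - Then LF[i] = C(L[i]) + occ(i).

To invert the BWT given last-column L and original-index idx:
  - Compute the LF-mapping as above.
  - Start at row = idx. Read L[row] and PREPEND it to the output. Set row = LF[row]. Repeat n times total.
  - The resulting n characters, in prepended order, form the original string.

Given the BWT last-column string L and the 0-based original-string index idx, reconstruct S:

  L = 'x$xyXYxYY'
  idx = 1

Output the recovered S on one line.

LF mapping: 5 0 6 8 1 2 7 3 4
Walk LF starting at row 1, prepending L[row]:
  step 1: row=1, L[1]='$', prepend. Next row=LF[1]=0
  step 2: row=0, L[0]='x', prepend. Next row=LF[0]=5
  step 3: row=5, L[5]='Y', prepend. Next row=LF[5]=2
  step 4: row=2, L[2]='x', prepend. Next row=LF[2]=6
  step 5: row=6, L[6]='x', prepend. Next row=LF[6]=7
  step 6: row=7, L[7]='Y', prepend. Next row=LF[7]=3
  step 7: row=3, L[3]='y', prepend. Next row=LF[3]=8
  step 8: row=8, L[8]='Y', prepend. Next row=LF[8]=4
  step 9: row=4, L[4]='X', prepend. Next row=LF[4]=1
Reversed output: XYyYxxYx$

Answer: XYyYxxYx$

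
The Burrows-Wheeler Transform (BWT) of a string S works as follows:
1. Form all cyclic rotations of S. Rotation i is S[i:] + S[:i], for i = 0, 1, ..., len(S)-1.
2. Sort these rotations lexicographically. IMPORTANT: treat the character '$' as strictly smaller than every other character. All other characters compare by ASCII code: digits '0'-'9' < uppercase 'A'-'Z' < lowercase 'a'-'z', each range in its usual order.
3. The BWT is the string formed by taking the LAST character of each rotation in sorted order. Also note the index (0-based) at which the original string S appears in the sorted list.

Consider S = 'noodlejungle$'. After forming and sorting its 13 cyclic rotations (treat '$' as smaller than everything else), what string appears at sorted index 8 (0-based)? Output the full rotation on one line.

Answer: ngle$noodleju

Derivation:
All 13 rotations (rotation i = S[i:]+S[:i]):
  rot[0] = noodlejungle$
  rot[1] = oodlejungle$n
  rot[2] = odlejungle$no
  rot[3] = dlejungle$noo
  rot[4] = lejungle$nood
  rot[5] = ejungle$noodl
  rot[6] = jungle$noodle
  rot[7] = ungle$noodlej
  rot[8] = ngle$noodleju
  rot[9] = gle$noodlejun
  rot[10] = le$noodlejung
  rot[11] = e$noodlejungl
  rot[12] = $noodlejungle
Sorted (with $ < everything):
  sorted[0] = $noodlejungle
  sorted[1] = dlejungle$noo
  sorted[2] = e$noodlejungl
  sorted[3] = ejungle$noodl
  sorted[4] = gle$noodlejun
  sorted[5] = jungle$noodle
  sorted[6] = le$noodlejung
  sorted[7] = lejungle$nood
  sorted[8] = ngle$noodleju
  sorted[9] = noodlejungle$
  sorted[10] = odlejungle$no
  sorted[11] = oodlejungle$n
  sorted[12] = ungle$noodlej
sorted[8] = ngle$noodleju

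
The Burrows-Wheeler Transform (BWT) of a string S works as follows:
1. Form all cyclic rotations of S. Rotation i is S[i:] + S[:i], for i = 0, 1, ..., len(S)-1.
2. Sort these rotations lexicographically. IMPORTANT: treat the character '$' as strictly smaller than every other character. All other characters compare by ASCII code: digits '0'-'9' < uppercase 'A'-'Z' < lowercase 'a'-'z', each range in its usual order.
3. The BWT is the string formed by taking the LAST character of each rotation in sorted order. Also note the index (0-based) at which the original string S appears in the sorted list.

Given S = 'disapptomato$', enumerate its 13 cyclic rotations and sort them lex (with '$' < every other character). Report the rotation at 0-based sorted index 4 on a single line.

All 13 rotations (rotation i = S[i:]+S[:i]):
  rot[0] = disapptomato$
  rot[1] = isapptomato$d
  rot[2] = sapptomato$di
  rot[3] = apptomato$dis
  rot[4] = pptomato$disa
  rot[5] = ptomato$disap
  rot[6] = tomato$disapp
  rot[7] = omato$disappt
  rot[8] = mato$disappto
  rot[9] = ato$disapptom
  rot[10] = to$disapptoma
  rot[11] = o$disapptomat
  rot[12] = $disapptomato
Sorted (with $ < everything):
  sorted[0] = $disapptomato
  sorted[1] = apptomato$dis
  sorted[2] = ato$disapptom
  sorted[3] = disapptomato$
  sorted[4] = isapptomato$d
  sorted[5] = mato$disappto
  sorted[6] = o$disapptomat
  sorted[7] = omato$disappt
  sorted[8] = pptomato$disa
  sorted[9] = ptomato$disap
  sorted[10] = sapptomato$di
  sorted[11] = to$disapptoma
  sorted[12] = tomato$disapp
sorted[4] = isapptomato$d

Answer: isapptomato$d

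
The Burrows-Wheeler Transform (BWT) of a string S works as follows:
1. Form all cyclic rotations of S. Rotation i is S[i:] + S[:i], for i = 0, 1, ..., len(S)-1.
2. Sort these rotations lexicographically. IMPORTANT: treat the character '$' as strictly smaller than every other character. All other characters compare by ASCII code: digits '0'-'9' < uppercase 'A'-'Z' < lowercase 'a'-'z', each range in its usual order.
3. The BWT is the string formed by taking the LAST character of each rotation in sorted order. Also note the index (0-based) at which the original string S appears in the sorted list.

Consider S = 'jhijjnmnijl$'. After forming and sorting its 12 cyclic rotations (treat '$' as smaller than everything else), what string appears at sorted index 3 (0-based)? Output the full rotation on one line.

Answer: ijl$jhijjnmn

Derivation:
All 12 rotations (rotation i = S[i:]+S[:i]):
  rot[0] = jhijjnmnijl$
  rot[1] = hijjnmnijl$j
  rot[2] = ijjnmnijl$jh
  rot[3] = jjnmnijl$jhi
  rot[4] = jnmnijl$jhij
  rot[5] = nmnijl$jhijj
  rot[6] = mnijl$jhijjn
  rot[7] = nijl$jhijjnm
  rot[8] = ijl$jhijjnmn
  rot[9] = jl$jhijjnmni
  rot[10] = l$jhijjnmnij
  rot[11] = $jhijjnmnijl
Sorted (with $ < everything):
  sorted[0] = $jhijjnmnijl
  sorted[1] = hijjnmnijl$j
  sorted[2] = ijjnmnijl$jh
  sorted[3] = ijl$jhijjnmn
  sorted[4] = jhijjnmnijl$
  sorted[5] = jjnmnijl$jhi
  sorted[6] = jl$jhijjnmni
  sorted[7] = jnmnijl$jhij
  sorted[8] = l$jhijjnmnij
  sorted[9] = mnijl$jhijjn
  sorted[10] = nijl$jhijjnm
  sorted[11] = nmnijl$jhijj
sorted[3] = ijl$jhijjnmn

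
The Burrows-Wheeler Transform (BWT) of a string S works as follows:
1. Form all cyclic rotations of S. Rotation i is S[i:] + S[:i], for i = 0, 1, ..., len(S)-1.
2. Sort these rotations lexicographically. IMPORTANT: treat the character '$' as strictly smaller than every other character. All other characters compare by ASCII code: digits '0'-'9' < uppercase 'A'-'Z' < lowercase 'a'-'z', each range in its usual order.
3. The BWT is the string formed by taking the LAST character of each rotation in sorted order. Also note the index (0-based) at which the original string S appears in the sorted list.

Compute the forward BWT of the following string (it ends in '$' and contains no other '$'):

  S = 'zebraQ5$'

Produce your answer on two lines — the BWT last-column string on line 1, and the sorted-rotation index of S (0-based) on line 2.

All 8 rotations (rotation i = S[i:]+S[:i]):
  rot[0] = zebraQ5$
  rot[1] = ebraQ5$z
  rot[2] = braQ5$ze
  rot[3] = raQ5$zeb
  rot[4] = aQ5$zebr
  rot[5] = Q5$zebra
  rot[6] = 5$zebraQ
  rot[7] = $zebraQ5
Sorted (with $ < everything):
  sorted[0] = $zebraQ5  (last char: '5')
  sorted[1] = 5$zebraQ  (last char: 'Q')
  sorted[2] = Q5$zebra  (last char: 'a')
  sorted[3] = aQ5$zebr  (last char: 'r')
  sorted[4] = braQ5$ze  (last char: 'e')
  sorted[5] = ebraQ5$z  (last char: 'z')
  sorted[6] = raQ5$zeb  (last char: 'b')
  sorted[7] = zebraQ5$  (last char: '$')
Last column: 5Qarezb$
Original string S is at sorted index 7

Answer: 5Qarezb$
7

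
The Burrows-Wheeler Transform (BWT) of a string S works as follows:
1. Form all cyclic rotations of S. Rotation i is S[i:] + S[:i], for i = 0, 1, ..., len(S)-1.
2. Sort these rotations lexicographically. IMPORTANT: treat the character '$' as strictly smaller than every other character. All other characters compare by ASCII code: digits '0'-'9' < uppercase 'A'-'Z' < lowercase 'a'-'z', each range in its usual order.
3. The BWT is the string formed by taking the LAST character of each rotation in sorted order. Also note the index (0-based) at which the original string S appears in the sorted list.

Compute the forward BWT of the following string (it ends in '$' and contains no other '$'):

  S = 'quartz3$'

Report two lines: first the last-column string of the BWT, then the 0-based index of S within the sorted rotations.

All 8 rotations (rotation i = S[i:]+S[:i]):
  rot[0] = quartz3$
  rot[1] = uartz3$q
  rot[2] = artz3$qu
  rot[3] = rtz3$qua
  rot[4] = tz3$quar
  rot[5] = z3$quart
  rot[6] = 3$quartz
  rot[7] = $quartz3
Sorted (with $ < everything):
  sorted[0] = $quartz3  (last char: '3')
  sorted[1] = 3$quartz  (last char: 'z')
  sorted[2] = artz3$qu  (last char: 'u')
  sorted[3] = quartz3$  (last char: '$')
  sorted[4] = rtz3$qua  (last char: 'a')
  sorted[5] = tz3$quar  (last char: 'r')
  sorted[6] = uartz3$q  (last char: 'q')
  sorted[7] = z3$quart  (last char: 't')
Last column: 3zu$arqt
Original string S is at sorted index 3

Answer: 3zu$arqt
3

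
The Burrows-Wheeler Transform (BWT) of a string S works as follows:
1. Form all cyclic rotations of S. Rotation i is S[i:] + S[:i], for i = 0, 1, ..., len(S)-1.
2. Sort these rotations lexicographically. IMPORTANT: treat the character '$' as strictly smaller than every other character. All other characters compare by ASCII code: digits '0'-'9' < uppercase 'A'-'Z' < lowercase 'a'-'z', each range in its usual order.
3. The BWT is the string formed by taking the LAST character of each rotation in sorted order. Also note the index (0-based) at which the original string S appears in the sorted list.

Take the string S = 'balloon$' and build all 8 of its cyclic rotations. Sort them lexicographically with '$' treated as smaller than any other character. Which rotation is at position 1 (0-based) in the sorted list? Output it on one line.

All 8 rotations (rotation i = S[i:]+S[:i]):
  rot[0] = balloon$
  rot[1] = alloon$b
  rot[2] = lloon$ba
  rot[3] = loon$bal
  rot[4] = oon$ball
  rot[5] = on$ballo
  rot[6] = n$balloo
  rot[7] = $balloon
Sorted (with $ < everything):
  sorted[0] = $balloon
  sorted[1] = alloon$b
  sorted[2] = balloon$
  sorted[3] = lloon$ba
  sorted[4] = loon$bal
  sorted[5] = n$balloo
  sorted[6] = on$ballo
  sorted[7] = oon$ball
sorted[1] = alloon$b

Answer: alloon$b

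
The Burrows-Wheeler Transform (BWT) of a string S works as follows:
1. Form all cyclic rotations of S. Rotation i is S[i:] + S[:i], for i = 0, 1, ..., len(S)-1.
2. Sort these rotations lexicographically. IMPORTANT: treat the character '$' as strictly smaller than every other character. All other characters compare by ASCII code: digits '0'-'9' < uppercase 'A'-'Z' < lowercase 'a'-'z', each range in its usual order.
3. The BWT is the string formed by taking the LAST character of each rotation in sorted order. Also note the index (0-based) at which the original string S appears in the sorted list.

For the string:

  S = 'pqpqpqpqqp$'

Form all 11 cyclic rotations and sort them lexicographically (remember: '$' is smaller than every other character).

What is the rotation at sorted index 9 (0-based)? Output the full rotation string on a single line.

All 11 rotations (rotation i = S[i:]+S[:i]):
  rot[0] = pqpqpqpqqp$
  rot[1] = qpqpqpqqp$p
  rot[2] = pqpqpqqp$pq
  rot[3] = qpqpqqp$pqp
  rot[4] = pqpqqp$pqpq
  rot[5] = qpqqp$pqpqp
  rot[6] = pqqp$pqpqpq
  rot[7] = qqp$pqpqpqp
  rot[8] = qp$pqpqpqpq
  rot[9] = p$pqpqpqpqq
  rot[10] = $pqpqpqpqqp
Sorted (with $ < everything):
  sorted[0] = $pqpqpqpqqp
  sorted[1] = p$pqpqpqpqq
  sorted[2] = pqpqpqpqqp$
  sorted[3] = pqpqpqqp$pq
  sorted[4] = pqpqqp$pqpq
  sorted[5] = pqqp$pqpqpq
  sorted[6] = qp$pqpqpqpq
  sorted[7] = qpqpqpqqp$p
  sorted[8] = qpqpqqp$pqp
  sorted[9] = qpqqp$pqpqp
  sorted[10] = qqp$pqpqpqp
sorted[9] = qpqqp$pqpqp

Answer: qpqqp$pqpqp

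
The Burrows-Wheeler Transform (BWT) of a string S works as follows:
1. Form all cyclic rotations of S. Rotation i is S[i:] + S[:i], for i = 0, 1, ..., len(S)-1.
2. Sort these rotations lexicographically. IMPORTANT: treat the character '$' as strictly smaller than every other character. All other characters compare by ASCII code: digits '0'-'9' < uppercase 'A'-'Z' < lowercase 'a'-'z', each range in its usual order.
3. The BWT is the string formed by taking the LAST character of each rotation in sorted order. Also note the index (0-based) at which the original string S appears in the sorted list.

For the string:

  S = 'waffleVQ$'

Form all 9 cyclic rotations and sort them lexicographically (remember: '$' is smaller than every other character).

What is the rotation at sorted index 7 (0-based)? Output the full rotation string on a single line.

All 9 rotations (rotation i = S[i:]+S[:i]):
  rot[0] = waffleVQ$
  rot[1] = affleVQ$w
  rot[2] = ffleVQ$wa
  rot[3] = fleVQ$waf
  rot[4] = leVQ$waff
  rot[5] = eVQ$waffl
  rot[6] = VQ$waffle
  rot[7] = Q$waffleV
  rot[8] = $waffleVQ
Sorted (with $ < everything):
  sorted[0] = $waffleVQ
  sorted[1] = Q$waffleV
  sorted[2] = VQ$waffle
  sorted[3] = affleVQ$w
  sorted[4] = eVQ$waffl
  sorted[5] = ffleVQ$wa
  sorted[6] = fleVQ$waf
  sorted[7] = leVQ$waff
  sorted[8] = waffleVQ$
sorted[7] = leVQ$waff

Answer: leVQ$waff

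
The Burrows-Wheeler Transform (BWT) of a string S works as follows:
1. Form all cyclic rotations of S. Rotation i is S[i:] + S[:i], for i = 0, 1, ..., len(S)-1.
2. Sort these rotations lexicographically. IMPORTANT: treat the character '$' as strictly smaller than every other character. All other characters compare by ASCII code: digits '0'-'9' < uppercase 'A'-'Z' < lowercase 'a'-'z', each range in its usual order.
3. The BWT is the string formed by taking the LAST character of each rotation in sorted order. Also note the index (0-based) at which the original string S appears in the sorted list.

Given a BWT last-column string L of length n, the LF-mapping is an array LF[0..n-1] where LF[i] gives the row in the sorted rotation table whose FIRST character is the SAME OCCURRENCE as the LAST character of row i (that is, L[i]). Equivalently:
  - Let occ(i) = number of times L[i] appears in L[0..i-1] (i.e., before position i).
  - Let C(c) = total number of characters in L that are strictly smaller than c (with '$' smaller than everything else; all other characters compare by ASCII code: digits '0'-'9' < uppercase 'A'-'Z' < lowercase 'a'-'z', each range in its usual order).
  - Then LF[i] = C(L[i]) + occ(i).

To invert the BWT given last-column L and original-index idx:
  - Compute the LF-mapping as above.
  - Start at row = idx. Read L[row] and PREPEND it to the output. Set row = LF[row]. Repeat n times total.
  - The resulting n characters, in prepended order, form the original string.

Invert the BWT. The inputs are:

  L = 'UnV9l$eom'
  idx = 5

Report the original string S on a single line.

Answer: lemon9VU$

Derivation:
LF mapping: 2 7 3 1 5 0 4 8 6
Walk LF starting at row 5, prepending L[row]:
  step 1: row=5, L[5]='$', prepend. Next row=LF[5]=0
  step 2: row=0, L[0]='U', prepend. Next row=LF[0]=2
  step 3: row=2, L[2]='V', prepend. Next row=LF[2]=3
  step 4: row=3, L[3]='9', prepend. Next row=LF[3]=1
  step 5: row=1, L[1]='n', prepend. Next row=LF[1]=7
  step 6: row=7, L[7]='o', prepend. Next row=LF[7]=8
  step 7: row=8, L[8]='m', prepend. Next row=LF[8]=6
  step 8: row=6, L[6]='e', prepend. Next row=LF[6]=4
  step 9: row=4, L[4]='l', prepend. Next row=LF[4]=5
Reversed output: lemon9VU$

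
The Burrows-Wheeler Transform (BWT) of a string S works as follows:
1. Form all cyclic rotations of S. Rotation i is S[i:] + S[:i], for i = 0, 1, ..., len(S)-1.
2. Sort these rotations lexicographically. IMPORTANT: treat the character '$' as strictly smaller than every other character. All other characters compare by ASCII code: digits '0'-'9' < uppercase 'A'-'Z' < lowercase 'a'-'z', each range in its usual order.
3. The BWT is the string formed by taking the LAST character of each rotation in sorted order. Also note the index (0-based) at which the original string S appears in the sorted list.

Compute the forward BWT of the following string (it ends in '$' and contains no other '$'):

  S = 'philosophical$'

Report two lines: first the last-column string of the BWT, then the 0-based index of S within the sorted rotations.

All 14 rotations (rotation i = S[i:]+S[:i]):
  rot[0] = philosophical$
  rot[1] = hilosophical$p
  rot[2] = ilosophical$ph
  rot[3] = losophical$phi
  rot[4] = osophical$phil
  rot[5] = sophical$philo
  rot[6] = ophical$philos
  rot[7] = phical$philoso
  rot[8] = hical$philosop
  rot[9] = ical$philosoph
  rot[10] = cal$philosophi
  rot[11] = al$philosophic
  rot[12] = l$philosophica
  rot[13] = $philosophical
Sorted (with $ < everything):
  sorted[0] = $philosophical  (last char: 'l')
  sorted[1] = al$philosophic  (last char: 'c')
  sorted[2] = cal$philosophi  (last char: 'i')
  sorted[3] = hical$philosop  (last char: 'p')
  sorted[4] = hilosophical$p  (last char: 'p')
  sorted[5] = ical$philosoph  (last char: 'h')
  sorted[6] = ilosophical$ph  (last char: 'h')
  sorted[7] = l$philosophica  (last char: 'a')
  sorted[8] = losophical$phi  (last char: 'i')
  sorted[9] = ophical$philos  (last char: 's')
  sorted[10] = osophical$phil  (last char: 'l')
  sorted[11] = phical$philoso  (last char: 'o')
  sorted[12] = philosophical$  (last char: '$')
  sorted[13] = sophical$philo  (last char: 'o')
Last column: lcipphhaislo$o
Original string S is at sorted index 12

Answer: lcipphhaislo$o
12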